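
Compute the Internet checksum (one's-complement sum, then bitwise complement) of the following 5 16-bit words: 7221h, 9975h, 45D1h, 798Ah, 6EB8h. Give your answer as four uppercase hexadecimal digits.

C654

One's-complement addition (fold any carry out of bit 15 back into bit 0):
  0x7221 + 0x9975 = 0x10B96 → wrap carry → 0x0B97
  0x0B97 + 0x45D1 = 0x05168
  0x5168 + 0x798A = 0x0CAF2
  0xCAF2 + 0x6EB8 = 0x139AA → wrap carry → 0x39AB
One's-complement sum = 0x39AB.
Checksum = ~0x39AB & 0xFFFF = 0xC654.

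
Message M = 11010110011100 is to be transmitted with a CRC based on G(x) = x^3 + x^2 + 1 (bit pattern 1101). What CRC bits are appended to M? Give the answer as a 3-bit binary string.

Append 3 zeros: 11010110011100000. Divide by 1101 (XOR where the leading bit is 1):
  pos 0: 1101 XOR 1101 = 0000
  pos 5: 1100 XOR 1101 = 0001
  pos 8: 1111 XOR 1101 = 0010
  pos 10: 1000 XOR 1101 = 0101
  pos 11: 1010 XOR 1101 = 0111
  pos 12: 1110 XOR 1101 = 0011
Remainder (last 3 bits) = 110. This is the CRC / FCS.

110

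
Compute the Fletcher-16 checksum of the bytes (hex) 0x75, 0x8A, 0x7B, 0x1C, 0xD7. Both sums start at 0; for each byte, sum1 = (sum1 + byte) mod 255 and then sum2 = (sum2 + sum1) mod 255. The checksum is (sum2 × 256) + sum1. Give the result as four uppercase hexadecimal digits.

F76F

Running sums (mod 255):
  after byte 0 (0x75): sum1=117, sum2=117
  after byte 1 (0x8A): sum1=0, sum2=117
  after byte 2 (0x7B): sum1=123, sum2=240
  after byte 3 (0x1C): sum1=151, sum2=136
  after byte 4 (0xD7): sum1=111, sum2=247
Checksum = sum2·256 + sum1 = 247·256 + 111 = 63343 = 0xF76F.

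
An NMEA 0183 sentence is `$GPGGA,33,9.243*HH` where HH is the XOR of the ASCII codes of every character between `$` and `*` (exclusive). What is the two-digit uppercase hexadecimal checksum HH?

74

XOR the ASCII codes of the payload characters:
  'G' = 0x47 → acc = 0x47
  'P' = 0x50 → acc = 0x17
  'G' = 0x47 → acc = 0x50
  'G' = 0x47 → acc = 0x17
  'A' = 0x41 → acc = 0x56
  ',' = 0x2C → acc = 0x7A
  '3' = 0x33 → acc = 0x49
  '3' = 0x33 → acc = 0x7A
  ',' = 0x2C → acc = 0x56
  '9' = 0x39 → acc = 0x6F
  '.' = 0x2E → acc = 0x41
  '2' = 0x32 → acc = 0x73
  '4' = 0x34 → acc = 0x47
  '3' = 0x33 → acc = 0x74
Checksum = 0x74.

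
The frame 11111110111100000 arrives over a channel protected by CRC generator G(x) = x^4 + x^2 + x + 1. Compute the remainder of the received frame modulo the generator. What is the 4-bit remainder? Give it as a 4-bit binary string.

1011

Modulo-2 division of 11111110111100000 by 10111:
  pos 0: 11111 XOR 10111 = 01000
  pos 1: 10001 XOR 10111 = 00110
  pos 3: 11010 XOR 10111 = 01101
  pos 4: 11011 XOR 10111 = 01100
  pos 5: 11001 XOR 10111 = 01110
  pos 6: 11101 XOR 10111 = 01010
  pos 7: 10101 XOR 10111 = 00010
  pos 10: 10000 XOR 10111 = 00111
  pos 12: 11100 XOR 10111 = 01011
Remainder = 1011 (nonzero — an error is detected).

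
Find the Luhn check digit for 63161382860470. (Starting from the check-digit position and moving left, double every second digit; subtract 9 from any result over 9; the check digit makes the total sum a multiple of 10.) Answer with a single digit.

Partial digits right→left: 0 7 4 0 6 8 2 8 3 1 6 1 3 6
Double every second digit counting from the check-digit position (so the 1st, 3rd, 5th, ... of the partial from the right).
  doubled (with −9 where >9): 0 8 3 4 6 3 6 → sum 30
  kept as-is: 7 0 8 8 1 1 6 → sum 31
Total = 30 + 31 = 61.
Check digit = (10 − (61 mod 10)) mod 10 = 9.

9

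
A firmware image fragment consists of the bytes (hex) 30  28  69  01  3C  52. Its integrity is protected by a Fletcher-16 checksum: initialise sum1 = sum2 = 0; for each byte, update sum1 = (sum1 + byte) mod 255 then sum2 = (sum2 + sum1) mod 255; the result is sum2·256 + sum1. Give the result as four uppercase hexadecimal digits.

5D51

Running sums (mod 255):
  after byte 0 (30): sum1=48, sum2=48
  after byte 1 (28): sum1=88, sum2=136
  after byte 2 (69): sum1=193, sum2=74
  after byte 3 (01): sum1=194, sum2=13
  after byte 4 (3C): sum1=254, sum2=12
  after byte 5 (52): sum1=81, sum2=93
Checksum = sum2·256 + sum1 = 93·256 + 81 = 23889 = 0x5D51.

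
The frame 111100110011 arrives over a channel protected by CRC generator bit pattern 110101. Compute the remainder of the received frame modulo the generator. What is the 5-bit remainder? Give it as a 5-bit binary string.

Modulo-2 division of 111100110011 by 110101:
  pos 0: 111100 XOR 110101 = 001001
  pos 2: 100111 XOR 110101 = 010010
  pos 3: 100100 XOR 110101 = 010001
  pos 4: 100010 XOR 110101 = 010111
  pos 5: 101111 XOR 110101 = 011010
  pos 6: 110101 XOR 110101 = 000000
Remainder = 00000 (zero — the frame passes the CRC check).

00000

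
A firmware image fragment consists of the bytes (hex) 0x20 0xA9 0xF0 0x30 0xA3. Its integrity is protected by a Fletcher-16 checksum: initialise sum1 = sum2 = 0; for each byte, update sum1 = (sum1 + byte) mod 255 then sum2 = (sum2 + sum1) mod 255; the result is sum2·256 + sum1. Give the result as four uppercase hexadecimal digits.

Running sums (mod 255):
  after byte 0 (0x20): sum1=32, sum2=32
  after byte 1 (0xA9): sum1=201, sum2=233
  after byte 2 (0xF0): sum1=186, sum2=164
  after byte 3 (0x30): sum1=234, sum2=143
  after byte 4 (0xA3): sum1=142, sum2=30
Checksum = sum2·256 + sum1 = 30·256 + 142 = 7822 = 0x1E8E.

1E8E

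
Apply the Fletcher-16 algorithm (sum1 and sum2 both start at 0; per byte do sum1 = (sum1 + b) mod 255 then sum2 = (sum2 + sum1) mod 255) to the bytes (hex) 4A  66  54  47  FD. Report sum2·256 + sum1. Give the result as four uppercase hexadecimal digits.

Running sums (mod 255):
  after byte 0 (4A): sum1=74, sum2=74
  after byte 1 (66): sum1=176, sum2=250
  after byte 2 (54): sum1=5, sum2=0
  after byte 3 (47): sum1=76, sum2=76
  after byte 4 (FD): sum1=74, sum2=150
Checksum = sum2·256 + sum1 = 150·256 + 74 = 38474 = 0x964A.

964A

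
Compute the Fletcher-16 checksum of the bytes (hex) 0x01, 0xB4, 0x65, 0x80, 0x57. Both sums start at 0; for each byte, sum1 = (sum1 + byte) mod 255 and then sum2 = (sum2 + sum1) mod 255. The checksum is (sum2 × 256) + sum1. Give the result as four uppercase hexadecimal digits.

Running sums (mod 255):
  after byte 0 (0x01): sum1=1, sum2=1
  after byte 1 (0xB4): sum1=181, sum2=182
  after byte 2 (0x65): sum1=27, sum2=209
  after byte 3 (0x80): sum1=155, sum2=109
  after byte 4 (0x57): sum1=242, sum2=96
Checksum = sum2·256 + sum1 = 96·256 + 242 = 24818 = 0x60F2.

60F2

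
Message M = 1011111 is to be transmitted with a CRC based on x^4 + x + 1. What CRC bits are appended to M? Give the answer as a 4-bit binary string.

0000

Append 4 zeros: 10111110000. Divide by 10011 (XOR where the leading bit is 1):
  pos 0: 10111 XOR 10011 = 00100
  pos 2: 10011 XOR 10011 = 00000
Remainder (last 4 bits) = 0000. This is the CRC / FCS.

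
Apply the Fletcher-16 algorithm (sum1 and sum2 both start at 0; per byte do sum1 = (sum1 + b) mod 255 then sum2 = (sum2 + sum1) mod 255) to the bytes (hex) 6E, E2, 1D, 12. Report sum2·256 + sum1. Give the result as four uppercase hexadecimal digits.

AE80

Running sums (mod 255):
  after byte 0 (6E): sum1=110, sum2=110
  after byte 1 (E2): sum1=81, sum2=191
  after byte 2 (1D): sum1=110, sum2=46
  after byte 3 (12): sum1=128, sum2=174
Checksum = sum2·256 + sum1 = 174·256 + 128 = 44672 = 0xAE80.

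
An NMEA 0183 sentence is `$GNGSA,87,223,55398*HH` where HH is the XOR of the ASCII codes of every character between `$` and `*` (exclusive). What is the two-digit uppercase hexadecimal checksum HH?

XOR the ASCII codes of the payload characters:
  'G' = 0x47 → acc = 0x47
  'N' = 0x4E → acc = 0x09
  'G' = 0x47 → acc = 0x4E
  'S' = 0x53 → acc = 0x1D
  'A' = 0x41 → acc = 0x5C
  ',' = 0x2C → acc = 0x70
  '8' = 0x38 → acc = 0x48
  '7' = 0x37 → acc = 0x7F
  ',' = 0x2C → acc = 0x53
  '2' = 0x32 → acc = 0x61
  '2' = 0x32 → acc = 0x53
  '3' = 0x33 → acc = 0x60
  ',' = 0x2C → acc = 0x4C
  '5' = 0x35 → acc = 0x79
  '5' = 0x35 → acc = 0x4C
  '3' = 0x33 → acc = 0x7F
  '9' = 0x39 → acc = 0x46
  '8' = 0x38 → acc = 0x7E
Checksum = 0x7E.

7E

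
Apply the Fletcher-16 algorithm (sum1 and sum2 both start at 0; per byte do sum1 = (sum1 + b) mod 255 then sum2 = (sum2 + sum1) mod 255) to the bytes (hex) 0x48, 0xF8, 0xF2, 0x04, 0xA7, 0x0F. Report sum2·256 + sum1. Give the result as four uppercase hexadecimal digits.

C4EE

Running sums (mod 255):
  after byte 0 (0x48): sum1=72, sum2=72
  after byte 1 (0xF8): sum1=65, sum2=137
  after byte 2 (0xF2): sum1=52, sum2=189
  after byte 3 (0x04): sum1=56, sum2=245
  after byte 4 (0xA7): sum1=223, sum2=213
  after byte 5 (0x0F): sum1=238, sum2=196
Checksum = sum2·256 + sum1 = 196·256 + 238 = 50414 = 0xC4EE.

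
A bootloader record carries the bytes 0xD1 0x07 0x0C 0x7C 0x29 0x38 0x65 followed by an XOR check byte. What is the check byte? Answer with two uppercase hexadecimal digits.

D2

XOR the bytes together:
  start with 0xD1
  0xD1 ⊕ 0x07 = 0xD6
  0xD6 ⊕ 0x0C = 0xDA
  0xDA ⊕ 0x7C = 0xA6
  0xA6 ⊕ 0x29 = 0x8F
  0x8F ⊕ 0x38 = 0xB7
  0xB7 ⊕ 0x65 = 0xD2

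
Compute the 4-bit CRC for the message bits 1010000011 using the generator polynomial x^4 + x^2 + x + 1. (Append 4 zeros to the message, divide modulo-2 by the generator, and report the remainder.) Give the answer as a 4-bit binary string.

Append 4 zeros: 10100000110000. Divide by 10111 (XOR where the leading bit is 1):
  pos 0: 10100 XOR 10111 = 00011
  pos 3: 11000 XOR 10111 = 01111
  pos 4: 11111 XOR 10111 = 01000
  pos 5: 10001 XOR 10111 = 00110
  pos 7: 11000 XOR 10111 = 01111
  pos 8: 11110 XOR 10111 = 01001
  pos 9: 10010 XOR 10111 = 00101
Remainder (last 4 bits) = 0101. This is the CRC / FCS.

0101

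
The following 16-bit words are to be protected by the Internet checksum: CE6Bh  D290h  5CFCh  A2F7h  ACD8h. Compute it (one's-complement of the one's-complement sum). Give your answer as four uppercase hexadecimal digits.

One's-complement addition (fold any carry out of bit 15 back into bit 0):
  0xCE6B + 0xD290 = 0x1A0FB → wrap carry → 0xA0FC
  0xA0FC + 0x5CFC = 0x0FDF8
  0xFDF8 + 0xA2F7 = 0x1A0EF → wrap carry → 0xA0F0
  0xA0F0 + 0xACD8 = 0x14DC8 → wrap carry → 0x4DC9
One's-complement sum = 0x4DC9.
Checksum = ~0x4DC9 & 0xFFFF = 0xB236.

B236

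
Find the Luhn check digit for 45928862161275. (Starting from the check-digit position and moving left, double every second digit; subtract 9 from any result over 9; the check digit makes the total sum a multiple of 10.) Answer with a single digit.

Partial digits right→left: 5 7 2 1 6 1 2 6 8 8 2 9 5 4
Double every second digit counting from the check-digit position (so the 1st, 3rd, 5th, ... of the partial from the right).
  doubled (with −9 where >9): 1 4 3 4 7 4 1 → sum 24
  kept as-is: 7 1 1 6 8 9 4 → sum 36
Total = 24 + 36 = 60.
Check digit = (10 − (60 mod 10)) mod 10 = 0.

0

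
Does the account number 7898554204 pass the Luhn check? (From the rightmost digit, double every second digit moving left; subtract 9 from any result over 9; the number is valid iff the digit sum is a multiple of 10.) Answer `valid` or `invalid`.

From the right, keep odd positions and double even positions (subtract 9 from any doubled value over 9):
  doubled (positions 2,4,...): 0 8 1 9 5 → sum 23
  kept (positions 1,3,...): 4 2 5 8 8 → sum 27
Total = 50.
50 mod 10 = 0, so the number is valid.

valid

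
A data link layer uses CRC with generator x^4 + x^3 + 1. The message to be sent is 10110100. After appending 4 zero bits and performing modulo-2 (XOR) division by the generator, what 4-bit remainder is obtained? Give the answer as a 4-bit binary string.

1001

Append 4 zeros: 101101000000. Divide by 11001 (XOR where the leading bit is 1):
  pos 0: 10110 XOR 11001 = 01111
  pos 1: 11111 XOR 11001 = 00110
  pos 3: 11000 XOR 11001 = 00001
  pos 7: 10000 XOR 11001 = 01001
Remainder (last 4 bits) = 1001. This is the CRC / FCS.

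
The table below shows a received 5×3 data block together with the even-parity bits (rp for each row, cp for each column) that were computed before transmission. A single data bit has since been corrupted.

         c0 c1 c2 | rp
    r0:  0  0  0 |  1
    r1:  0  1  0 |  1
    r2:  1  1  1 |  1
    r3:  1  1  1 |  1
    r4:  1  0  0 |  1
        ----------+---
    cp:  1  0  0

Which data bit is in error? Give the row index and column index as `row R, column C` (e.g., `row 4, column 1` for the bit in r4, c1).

row 0, column 1

Recompute each row's even parity and compare to rp:
  r0: data parity 0, sent rp 1 → mismatch
  r1: data parity 1, sent rp 1 → ok
  r2: data parity 1, sent rp 1 → ok
  r3: data parity 1, sent rp 1 → ok
  r4: data parity 1, sent rp 1 → ok
Recompute each column's even parity and compare to cp:
  c0: data parity 1, sent cp 1 → ok
  c1: data parity 1, sent cp 0 → mismatch
  c2: data parity 0, sent cp 0 → ok
Exactly one row (r0) and one column (c1) fail → the flipped bit is at their intersection.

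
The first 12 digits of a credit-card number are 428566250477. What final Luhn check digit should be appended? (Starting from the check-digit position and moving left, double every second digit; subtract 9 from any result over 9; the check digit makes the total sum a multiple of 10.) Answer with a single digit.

1

Partial digits right→left: 7 7 4 0 5 2 6 6 5 8 2 4
Double every second digit counting from the check-digit position (so the 1st, 3rd, 5th, ... of the partial from the right).
  doubled (with −9 where >9): 5 8 1 3 1 4 → sum 22
  kept as-is: 7 0 2 6 8 4 → sum 27
Total = 22 + 27 = 49.
Check digit = (10 − (49 mod 10)) mod 10 = 1.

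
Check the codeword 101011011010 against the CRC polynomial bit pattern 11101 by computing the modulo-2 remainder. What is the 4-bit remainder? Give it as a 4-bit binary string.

0001

Modulo-2 division of 101011011010 by 11101:
  pos 0: 10101 XOR 11101 = 01000
  pos 1: 10001 XOR 11101 = 01100
  pos 2: 11000 XOR 11101 = 00101
  pos 4: 10111 XOR 11101 = 01010
  pos 5: 10100 XOR 11101 = 01001
  pos 6: 10011 XOR 11101 = 01110
  pos 7: 11100 XOR 11101 = 00001
Remainder = 0001 (nonzero — an error is detected).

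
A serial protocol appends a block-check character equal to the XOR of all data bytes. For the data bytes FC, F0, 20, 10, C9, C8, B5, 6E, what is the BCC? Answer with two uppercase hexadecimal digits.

E6

XOR the bytes together:
  start with 0xFC
  0xFC ⊕ 0xF0 = 0x0C
  0x0C ⊕ 0x20 = 0x2C
  0x2C ⊕ 0x10 = 0x3C
  0x3C ⊕ 0xC9 = 0xF5
  0xF5 ⊕ 0xC8 = 0x3D
  0x3D ⊕ 0xB5 = 0x88
  0x88 ⊕ 0x6E = 0xE6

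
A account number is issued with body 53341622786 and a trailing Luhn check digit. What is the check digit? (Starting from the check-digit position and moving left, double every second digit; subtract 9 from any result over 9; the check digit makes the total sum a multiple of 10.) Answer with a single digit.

6

Partial digits right→left: 6 8 7 2 2 6 1 4 3 3 5
Double every second digit counting from the check-digit position (so the 1st, 3rd, 5th, ... of the partial from the right).
  doubled (with −9 where >9): 3 5 4 2 6 1 → sum 21
  kept as-is: 8 2 6 4 3 → sum 23
Total = 21 + 23 = 44.
Check digit = (10 − (44 mod 10)) mod 10 = 6.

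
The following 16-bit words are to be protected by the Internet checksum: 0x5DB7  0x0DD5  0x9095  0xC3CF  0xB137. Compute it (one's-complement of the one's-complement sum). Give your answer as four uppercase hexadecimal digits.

8ED6

One's-complement addition (fold any carry out of bit 15 back into bit 0):
  0x5DB7 + 0x0DD5 = 0x06B8C
  0x6B8C + 0x9095 = 0x0FC21
  0xFC21 + 0xC3CF = 0x1BFF0 → wrap carry → 0xBFF1
  0xBFF1 + 0xB137 = 0x17128 → wrap carry → 0x7129
One's-complement sum = 0x7129.
Checksum = ~0x7129 & 0xFFFF = 0x8ED6.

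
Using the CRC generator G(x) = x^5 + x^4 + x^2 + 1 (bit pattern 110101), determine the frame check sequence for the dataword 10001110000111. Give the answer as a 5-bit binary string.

Append 5 zeros: 1000111000011100000. Divide by 110101 (XOR where the leading bit is 1):
  pos 0: 100011 XOR 110101 = 010110
  pos 1: 101101 XOR 110101 = 011000
  pos 2: 110000 XOR 110101 = 000101
  pos 5: 101000 XOR 110101 = 011101
  pos 6: 111011 XOR 110101 = 001110
  pos 8: 111011 XOR 110101 = 001110
  pos 10: 111000 XOR 110101 = 001101
  pos 12: 110100 XOR 110101 = 000001
Remainder (last 5 bits) = 00010. This is the CRC / FCS.

00010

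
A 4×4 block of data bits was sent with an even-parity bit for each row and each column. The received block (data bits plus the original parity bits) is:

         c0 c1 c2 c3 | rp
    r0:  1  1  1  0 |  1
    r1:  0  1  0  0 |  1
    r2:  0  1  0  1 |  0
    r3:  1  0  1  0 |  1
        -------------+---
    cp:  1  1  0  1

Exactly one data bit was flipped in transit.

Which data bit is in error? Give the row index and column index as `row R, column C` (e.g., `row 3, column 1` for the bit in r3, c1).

Recompute each row's even parity and compare to rp:
  r0: data parity 1, sent rp 1 → ok
  r1: data parity 1, sent rp 1 → ok
  r2: data parity 0, sent rp 0 → ok
  r3: data parity 0, sent rp 1 → mismatch
Recompute each column's even parity and compare to cp:
  c0: data parity 0, sent cp 1 → mismatch
  c1: data parity 1, sent cp 1 → ok
  c2: data parity 0, sent cp 0 → ok
  c3: data parity 1, sent cp 1 → ok
Exactly one row (r3) and one column (c0) fail → the flipped bit is at their intersection.

row 3, column 0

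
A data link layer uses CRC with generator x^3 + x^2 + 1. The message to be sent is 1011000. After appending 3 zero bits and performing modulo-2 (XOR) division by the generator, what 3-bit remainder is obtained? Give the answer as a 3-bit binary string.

011

Append 3 zeros: 1011000000. Divide by 1101 (XOR where the leading bit is 1):
  pos 0: 1011 XOR 1101 = 0110
  pos 1: 1100 XOR 1101 = 0001
  pos 4: 1000 XOR 1101 = 0101
  pos 5: 1010 XOR 1101 = 0111
  pos 6: 1110 XOR 1101 = 0011
Remainder (last 3 bits) = 011. This is the CRC / FCS.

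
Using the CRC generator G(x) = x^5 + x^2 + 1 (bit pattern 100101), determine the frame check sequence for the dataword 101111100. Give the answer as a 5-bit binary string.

01001

Append 5 zeros: 10111110000000. Divide by 100101 (XOR where the leading bit is 1):
  pos 0: 101111 XOR 100101 = 001010
  pos 2: 101010 XOR 100101 = 001111
  pos 4: 111100 XOR 100101 = 011001
  pos 5: 110010 XOR 100101 = 010111
  pos 6: 101110 XOR 100101 = 001011
  pos 8: 101100 XOR 100101 = 001001
Remainder (last 5 bits) = 01001. This is the CRC / FCS.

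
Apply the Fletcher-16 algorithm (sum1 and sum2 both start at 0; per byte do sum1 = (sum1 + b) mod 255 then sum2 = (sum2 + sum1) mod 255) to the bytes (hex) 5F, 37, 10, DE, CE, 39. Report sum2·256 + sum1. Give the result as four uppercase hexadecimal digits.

048D

Running sums (mod 255):
  after byte 0 (5F): sum1=95, sum2=95
  after byte 1 (37): sum1=150, sum2=245
  after byte 2 (10): sum1=166, sum2=156
  after byte 3 (DE): sum1=133, sum2=34
  after byte 4 (CE): sum1=84, sum2=118
  after byte 5 (39): sum1=141, sum2=4
Checksum = sum2·256 + sum1 = 4·256 + 141 = 1165 = 0x048D.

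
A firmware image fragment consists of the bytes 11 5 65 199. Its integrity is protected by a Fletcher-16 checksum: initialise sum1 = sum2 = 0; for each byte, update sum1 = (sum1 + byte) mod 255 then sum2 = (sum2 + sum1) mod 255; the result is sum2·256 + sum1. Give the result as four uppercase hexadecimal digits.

8519

Running sums (mod 255):
  after byte 0 (11): sum1=11, sum2=11
  after byte 1 (5): sum1=16, sum2=27
  after byte 2 (65): sum1=81, sum2=108
  after byte 3 (199): sum1=25, sum2=133
Checksum = sum2·256 + sum1 = 133·256 + 25 = 34073 = 0x8519.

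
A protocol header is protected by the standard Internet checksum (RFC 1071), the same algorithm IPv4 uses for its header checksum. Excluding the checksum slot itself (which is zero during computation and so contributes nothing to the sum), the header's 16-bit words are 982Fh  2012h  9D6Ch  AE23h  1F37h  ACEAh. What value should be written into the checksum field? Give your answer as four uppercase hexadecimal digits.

One's-complement addition (fold any carry out of bit 15 back into bit 0):
  0x982F + 0x2012 = 0x0B841
  0xB841 + 0x9D6C = 0x155AD → wrap carry → 0x55AE
  0x55AE + 0xAE23 = 0x103D1 → wrap carry → 0x03D2
  0x03D2 + 0x1F37 = 0x02309
  0x2309 + 0xACEA = 0x0CFF3
One's-complement sum = 0xCFF3.
Checksum = ~0xCFF3 & 0xFFFF = 0x300C.

300C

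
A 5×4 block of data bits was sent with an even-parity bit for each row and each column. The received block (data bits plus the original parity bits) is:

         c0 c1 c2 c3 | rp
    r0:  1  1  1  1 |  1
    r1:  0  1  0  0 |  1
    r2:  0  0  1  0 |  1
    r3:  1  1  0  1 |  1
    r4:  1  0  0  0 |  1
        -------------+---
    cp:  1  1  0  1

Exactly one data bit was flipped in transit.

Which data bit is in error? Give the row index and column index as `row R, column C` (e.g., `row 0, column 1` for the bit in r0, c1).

Recompute each row's even parity and compare to rp:
  r0: data parity 0, sent rp 1 → mismatch
  r1: data parity 1, sent rp 1 → ok
  r2: data parity 1, sent rp 1 → ok
  r3: data parity 1, sent rp 1 → ok
  r4: data parity 1, sent rp 1 → ok
Recompute each column's even parity and compare to cp:
  c0: data parity 1, sent cp 1 → ok
  c1: data parity 1, sent cp 1 → ok
  c2: data parity 0, sent cp 0 → ok
  c3: data parity 0, sent cp 1 → mismatch
Exactly one row (r0) and one column (c3) fail → the flipped bit is at their intersection.

row 0, column 3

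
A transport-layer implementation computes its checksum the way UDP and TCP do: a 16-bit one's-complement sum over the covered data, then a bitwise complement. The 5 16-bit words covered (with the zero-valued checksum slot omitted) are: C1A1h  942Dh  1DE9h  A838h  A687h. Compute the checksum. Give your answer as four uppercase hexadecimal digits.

3D87

One's-complement addition (fold any carry out of bit 15 back into bit 0):
  0xC1A1 + 0x942D = 0x155CE → wrap carry → 0x55CF
  0x55CF + 0x1DE9 = 0x073B8
  0x73B8 + 0xA838 = 0x11BF0 → wrap carry → 0x1BF1
  0x1BF1 + 0xA687 = 0x0C278
One's-complement sum = 0xC278.
Checksum = ~0xC278 & 0xFFFF = 0x3D87.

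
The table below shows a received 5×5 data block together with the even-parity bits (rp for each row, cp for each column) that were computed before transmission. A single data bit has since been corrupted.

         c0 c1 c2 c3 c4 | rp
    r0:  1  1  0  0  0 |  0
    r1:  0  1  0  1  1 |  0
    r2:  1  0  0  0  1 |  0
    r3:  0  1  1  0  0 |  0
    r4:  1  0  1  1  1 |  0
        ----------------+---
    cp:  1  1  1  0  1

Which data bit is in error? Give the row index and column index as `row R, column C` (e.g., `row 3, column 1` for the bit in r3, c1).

row 1, column 2

Recompute each row's even parity and compare to rp:
  r0: data parity 0, sent rp 0 → ok
  r1: data parity 1, sent rp 0 → mismatch
  r2: data parity 0, sent rp 0 → ok
  r3: data parity 0, sent rp 0 → ok
  r4: data parity 0, sent rp 0 → ok
Recompute each column's even parity and compare to cp:
  c0: data parity 1, sent cp 1 → ok
  c1: data parity 1, sent cp 1 → ok
  c2: data parity 0, sent cp 1 → mismatch
  c3: data parity 0, sent cp 0 → ok
  c4: data parity 1, sent cp 1 → ok
Exactly one row (r1) and one column (c2) fail → the flipped bit is at their intersection.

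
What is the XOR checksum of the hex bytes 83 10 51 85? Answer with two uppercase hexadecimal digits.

XOR the bytes together:
  start with 0x83
  0x83 ⊕ 0x10 = 0x93
  0x93 ⊕ 0x51 = 0xC2
  0xC2 ⊕ 0x85 = 0x47

47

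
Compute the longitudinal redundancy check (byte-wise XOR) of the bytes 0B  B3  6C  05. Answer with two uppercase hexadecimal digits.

XOR the bytes together:
  start with 0x0B
  0x0B ⊕ 0xB3 = 0xB8
  0xB8 ⊕ 0x6C = 0xD4
  0xD4 ⊕ 0x05 = 0xD1

D1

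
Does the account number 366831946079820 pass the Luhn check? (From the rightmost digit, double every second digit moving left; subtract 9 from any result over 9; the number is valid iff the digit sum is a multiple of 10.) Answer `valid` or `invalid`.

From the right, keep odd positions and double even positions (subtract 9 from any doubled value over 9):
  doubled (positions 2,4,...): 4 9 0 8 2 7 3 → sum 33
  kept (positions 1,3,...): 0 8 7 6 9 3 6 3 → sum 42
Total = 75.
75 mod 10 = 5, so the number is invalid.

invalid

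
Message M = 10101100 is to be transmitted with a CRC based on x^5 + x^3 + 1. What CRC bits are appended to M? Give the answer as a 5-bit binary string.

Append 5 zeros: 1010110000000. Divide by 101001 (XOR where the leading bit is 1):
  pos 0: 101011 XOR 101001 = 000010
  pos 4: 100000 XOR 101001 = 001001
  pos 6: 100100 XOR 101001 = 001101
Remainder (last 5 bits) = 11010. This is the CRC / FCS.

11010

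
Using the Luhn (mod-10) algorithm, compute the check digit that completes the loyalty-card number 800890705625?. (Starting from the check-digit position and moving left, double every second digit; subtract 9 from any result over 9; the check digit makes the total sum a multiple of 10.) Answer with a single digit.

Partial digits right→left: 5 2 6 5 0 7 0 9 8 0 0 8
Double every second digit counting from the check-digit position (so the 1st, 3rd, 5th, ... of the partial from the right).
  doubled (with −9 where >9): 1 3 0 0 7 0 → sum 11
  kept as-is: 2 5 7 9 0 8 → sum 31
Total = 11 + 31 = 42.
Check digit = (10 − (42 mod 10)) mod 10 = 8.

8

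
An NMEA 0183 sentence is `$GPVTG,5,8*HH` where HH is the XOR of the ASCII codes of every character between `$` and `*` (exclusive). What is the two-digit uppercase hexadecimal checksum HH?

XOR the ASCII codes of the payload characters:
  'G' = 0x47 → acc = 0x47
  'P' = 0x50 → acc = 0x17
  'V' = 0x56 → acc = 0x41
  'T' = 0x54 → acc = 0x15
  'G' = 0x47 → acc = 0x52
  ',' = 0x2C → acc = 0x7E
  '5' = 0x35 → acc = 0x4B
  ',' = 0x2C → acc = 0x67
  '8' = 0x38 → acc = 0x5F
Checksum = 0x5F.

5F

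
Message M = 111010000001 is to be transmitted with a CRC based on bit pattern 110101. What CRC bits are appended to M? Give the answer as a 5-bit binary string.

10000

Append 5 zeros: 11101000000100000. Divide by 110101 (XOR where the leading bit is 1):
  pos 0: 111010 XOR 110101 = 001111
  pos 2: 111100 XOR 110101 = 001001
  pos 4: 100100 XOR 110101 = 010001
  pos 5: 100010 XOR 110101 = 010111
  pos 6: 101111 XOR 110101 = 011010
  pos 7: 110100 XOR 110101 = 000001
Remainder (last 5 bits) = 10000. This is the CRC / FCS.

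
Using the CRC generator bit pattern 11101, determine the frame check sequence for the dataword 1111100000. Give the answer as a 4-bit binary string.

Append 4 zeros: 11111000000000. Divide by 11101 (XOR where the leading bit is 1):
  pos 0: 11111 XOR 11101 = 00010
  pos 3: 10000 XOR 11101 = 01101
  pos 4: 11010 XOR 11101 = 00111
  pos 6: 11100 XOR 11101 = 00001
Remainder (last 4 bits) = 1000. This is the CRC / FCS.

1000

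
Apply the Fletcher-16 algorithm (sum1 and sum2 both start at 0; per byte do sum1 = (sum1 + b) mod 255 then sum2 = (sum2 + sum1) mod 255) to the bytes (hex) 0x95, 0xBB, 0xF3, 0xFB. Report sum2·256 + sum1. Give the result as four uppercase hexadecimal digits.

Running sums (mod 255):
  after byte 0 (0x95): sum1=149, sum2=149
  after byte 1 (0xBB): sum1=81, sum2=230
  after byte 2 (0xF3): sum1=69, sum2=44
  after byte 3 (0xFB): sum1=65, sum2=109
Checksum = sum2·256 + sum1 = 109·256 + 65 = 27969 = 0x6D41.

6D41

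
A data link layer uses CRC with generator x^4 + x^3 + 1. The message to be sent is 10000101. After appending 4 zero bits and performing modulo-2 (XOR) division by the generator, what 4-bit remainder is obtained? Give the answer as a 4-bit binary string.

Append 4 zeros: 100001010000. Divide by 11001 (XOR where the leading bit is 1):
  pos 0: 10000 XOR 11001 = 01001
  pos 1: 10011 XOR 11001 = 01010
  pos 2: 10100 XOR 11001 = 01101
  pos 3: 11011 XOR 11001 = 00010
  pos 6: 10000 XOR 11001 = 01001
  pos 7: 10010 XOR 11001 = 01011
Remainder (last 4 bits) = 1011. This is the CRC / FCS.

1011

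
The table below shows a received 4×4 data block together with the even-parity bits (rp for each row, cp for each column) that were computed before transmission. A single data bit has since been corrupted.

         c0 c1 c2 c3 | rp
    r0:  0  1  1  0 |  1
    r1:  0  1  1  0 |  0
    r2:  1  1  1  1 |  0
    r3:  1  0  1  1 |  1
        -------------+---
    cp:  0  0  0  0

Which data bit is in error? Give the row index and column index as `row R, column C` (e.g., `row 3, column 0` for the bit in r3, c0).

Recompute each row's even parity and compare to rp:
  r0: data parity 0, sent rp 1 → mismatch
  r1: data parity 0, sent rp 0 → ok
  r2: data parity 0, sent rp 0 → ok
  r3: data parity 1, sent rp 1 → ok
Recompute each column's even parity and compare to cp:
  c0: data parity 0, sent cp 0 → ok
  c1: data parity 1, sent cp 0 → mismatch
  c2: data parity 0, sent cp 0 → ok
  c3: data parity 0, sent cp 0 → ok
Exactly one row (r0) and one column (c1) fail → the flipped bit is at their intersection.

row 0, column 1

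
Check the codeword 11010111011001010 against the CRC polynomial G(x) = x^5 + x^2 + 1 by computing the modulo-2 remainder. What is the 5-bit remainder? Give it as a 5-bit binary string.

Modulo-2 division of 11010111011001010 by 100101:
  pos 0: 110101 XOR 100101 = 010000
  pos 1: 100001 XOR 100101 = 000100
  pos 4: 100101 XOR 100101 = 000000
  pos 10: 100101 XOR 100101 = 000000
Remainder = 00000 (zero — the frame passes the CRC check).

00000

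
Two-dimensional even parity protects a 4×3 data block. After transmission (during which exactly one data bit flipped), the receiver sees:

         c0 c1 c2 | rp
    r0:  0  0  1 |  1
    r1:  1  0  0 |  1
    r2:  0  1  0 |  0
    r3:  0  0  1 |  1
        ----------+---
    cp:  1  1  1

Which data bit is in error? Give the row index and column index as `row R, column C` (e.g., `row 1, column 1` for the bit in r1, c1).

Recompute each row's even parity and compare to rp:
  r0: data parity 1, sent rp 1 → ok
  r1: data parity 1, sent rp 1 → ok
  r2: data parity 1, sent rp 0 → mismatch
  r3: data parity 1, sent rp 1 → ok
Recompute each column's even parity and compare to cp:
  c0: data parity 1, sent cp 1 → ok
  c1: data parity 1, sent cp 1 → ok
  c2: data parity 0, sent cp 1 → mismatch
Exactly one row (r2) and one column (c2) fail → the flipped bit is at their intersection.

row 2, column 2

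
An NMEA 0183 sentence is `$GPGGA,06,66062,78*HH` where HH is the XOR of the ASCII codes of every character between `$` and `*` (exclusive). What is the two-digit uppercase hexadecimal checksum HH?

XOR the ASCII codes of the payload characters:
  'G' = 0x47 → acc = 0x47
  'P' = 0x50 → acc = 0x17
  'G' = 0x47 → acc = 0x50
  'G' = 0x47 → acc = 0x17
  'A' = 0x41 → acc = 0x56
  ',' = 0x2C → acc = 0x7A
  '0' = 0x30 → acc = 0x4A
  '6' = 0x36 → acc = 0x7C
  ',' = 0x2C → acc = 0x50
  '6' = 0x36 → acc = 0x66
  '6' = 0x36 → acc = 0x50
  '0' = 0x30 → acc = 0x60
  '6' = 0x36 → acc = 0x56
  '2' = 0x32 → acc = 0x64
  ',' = 0x2C → acc = 0x48
  '7' = 0x37 → acc = 0x7F
  '8' = 0x38 → acc = 0x47
Checksum = 0x47.

47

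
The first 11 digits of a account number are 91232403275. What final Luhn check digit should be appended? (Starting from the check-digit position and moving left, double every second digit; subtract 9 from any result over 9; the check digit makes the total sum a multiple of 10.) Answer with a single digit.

Partial digits right→left: 5 7 2 3 0 4 2 3 2 1 9
Double every second digit counting from the check-digit position (so the 1st, 3rd, 5th, ... of the partial from the right).
  doubled (with −9 where >9): 1 4 0 4 4 9 → sum 22
  kept as-is: 7 3 4 3 1 → sum 18
Total = 22 + 18 = 40.
Check digit = (10 − (40 mod 10)) mod 10 = 0.

0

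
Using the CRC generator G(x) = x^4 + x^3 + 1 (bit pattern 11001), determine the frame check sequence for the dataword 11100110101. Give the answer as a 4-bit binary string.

0100

Append 4 zeros: 111001101010000. Divide by 11001 (XOR where the leading bit is 1):
  pos 0: 11100 XOR 11001 = 00101
  pos 2: 10111 XOR 11001 = 01110
  pos 3: 11100 XOR 11001 = 00101
  pos 5: 10110 XOR 11001 = 01111
  pos 6: 11111 XOR 11001 = 00110
  pos 8: 11000 XOR 11001 = 00001
Remainder (last 4 bits) = 0100. This is the CRC / FCS.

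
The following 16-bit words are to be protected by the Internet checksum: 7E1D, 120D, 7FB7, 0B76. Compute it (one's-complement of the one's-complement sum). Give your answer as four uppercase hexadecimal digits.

E4A7

One's-complement addition (fold any carry out of bit 15 back into bit 0):
  0x7E1D + 0x120D = 0x0902A
  0x902A + 0x7FB7 = 0x10FE1 → wrap carry → 0x0FE2
  0x0FE2 + 0x0B76 = 0x01B58
One's-complement sum = 0x1B58.
Checksum = ~0x1B58 & 0xFFFF = 0xE4A7.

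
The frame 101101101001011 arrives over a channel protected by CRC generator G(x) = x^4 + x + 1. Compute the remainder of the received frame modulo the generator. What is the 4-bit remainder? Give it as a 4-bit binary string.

0000

Modulo-2 division of 101101101001011 by 10011:
  pos 0: 10110 XOR 10011 = 00101
  pos 2: 10111 XOR 10011 = 00100
  pos 4: 10001 XOR 10011 = 00010
  pos 7: 10001 XOR 10011 = 00010
  pos 10: 10011 XOR 10011 = 00000
Remainder = 0000 (zero — the frame passes the CRC check).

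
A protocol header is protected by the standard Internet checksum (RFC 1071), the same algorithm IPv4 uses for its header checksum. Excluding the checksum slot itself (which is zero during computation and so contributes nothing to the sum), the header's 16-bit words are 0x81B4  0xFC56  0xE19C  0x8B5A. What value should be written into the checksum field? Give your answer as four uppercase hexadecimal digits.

One's-complement addition (fold any carry out of bit 15 back into bit 0):
  0x81B4 + 0xFC56 = 0x17E0A → wrap carry → 0x7E0B
  0x7E0B + 0xE19C = 0x15FA7 → wrap carry → 0x5FA8
  0x5FA8 + 0x8B5A = 0x0EB02
One's-complement sum = 0xEB02.
Checksum = ~0xEB02 & 0xFFFF = 0x14FD.

14FD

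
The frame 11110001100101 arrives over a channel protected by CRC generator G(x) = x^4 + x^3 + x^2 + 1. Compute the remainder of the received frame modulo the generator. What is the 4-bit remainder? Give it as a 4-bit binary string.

Modulo-2 division of 11110001100101 by 11101:
  pos 0: 11110 XOR 11101 = 00011
  pos 3: 11001 XOR 11101 = 00100
  pos 5: 10010 XOR 11101 = 01111
  pos 6: 11110 XOR 11101 = 00011
  pos 9: 11101 XOR 11101 = 00000
Remainder = 0000 (zero — the frame passes the CRC check).

0000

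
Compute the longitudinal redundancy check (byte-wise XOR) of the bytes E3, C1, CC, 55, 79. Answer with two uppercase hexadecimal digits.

XOR the bytes together:
  start with 0xE3
  0xE3 ⊕ 0xC1 = 0x22
  0x22 ⊕ 0xCC = 0xEE
  0xEE ⊕ 0x55 = 0xBB
  0xBB ⊕ 0x79 = 0xC2

C2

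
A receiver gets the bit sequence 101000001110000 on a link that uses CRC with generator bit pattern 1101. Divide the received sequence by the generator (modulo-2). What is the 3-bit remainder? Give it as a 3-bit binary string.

000

Modulo-2 division of 101000001110000 by 1101:
  pos 0: 1010 XOR 1101 = 0111
  pos 1: 1110 XOR 1101 = 0011
  pos 3: 1100 XOR 1101 = 0001
  pos 6: 1011 XOR 1101 = 0110
  pos 7: 1101 XOR 1101 = 0000
Remainder = 000 (zero — the frame passes the CRC check).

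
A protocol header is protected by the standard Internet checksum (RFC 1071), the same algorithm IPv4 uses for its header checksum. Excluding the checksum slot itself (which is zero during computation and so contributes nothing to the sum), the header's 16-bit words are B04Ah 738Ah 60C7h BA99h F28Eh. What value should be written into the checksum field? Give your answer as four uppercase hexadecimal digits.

One's-complement addition (fold any carry out of bit 15 back into bit 0):
  0xB04A + 0x738A = 0x123D4 → wrap carry → 0x23D5
  0x23D5 + 0x60C7 = 0x0849C
  0x849C + 0xBA99 = 0x13F35 → wrap carry → 0x3F36
  0x3F36 + 0xF28E = 0x131C4 → wrap carry → 0x31C5
One's-complement sum = 0x31C5.
Checksum = ~0x31C5 & 0xFFFF = 0xCE3A.

CE3A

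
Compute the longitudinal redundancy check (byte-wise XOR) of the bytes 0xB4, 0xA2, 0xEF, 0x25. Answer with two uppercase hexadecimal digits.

DC

XOR the bytes together:
  start with 0xB4
  0xB4 ⊕ 0xA2 = 0x16
  0x16 ⊕ 0xEF = 0xF9
  0xF9 ⊕ 0x25 = 0xDC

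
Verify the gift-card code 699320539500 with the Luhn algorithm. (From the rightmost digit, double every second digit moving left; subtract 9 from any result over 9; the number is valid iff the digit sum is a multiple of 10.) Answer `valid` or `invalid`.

From the right, keep odd positions and double even positions (subtract 9 from any doubled value over 9):
  doubled (positions 2,4,...): 0 9 1 4 9 3 → sum 26
  kept (positions 1,3,...): 0 5 3 0 3 9 → sum 20
Total = 46.
46 mod 10 = 6, so the number is invalid.

invalid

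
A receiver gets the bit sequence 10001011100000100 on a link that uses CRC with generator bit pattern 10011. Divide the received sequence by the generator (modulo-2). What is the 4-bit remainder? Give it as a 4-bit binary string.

0001

Modulo-2 division of 10001011100000100 by 10011:
  pos 0: 10001 XOR 10011 = 00010
  pos 3: 10011 XOR 10011 = 00000
  pos 8: 10000 XOR 10011 = 00011
  pos 11: 11010 XOR 10011 = 01001
  pos 12: 10010 XOR 10011 = 00001
Remainder = 0001 (nonzero — an error is detected).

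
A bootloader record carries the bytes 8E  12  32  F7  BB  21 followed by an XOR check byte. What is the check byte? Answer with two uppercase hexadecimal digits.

C3

XOR the bytes together:
  start with 0x8E
  0x8E ⊕ 0x12 = 0x9C
  0x9C ⊕ 0x32 = 0xAE
  0xAE ⊕ 0xF7 = 0x59
  0x59 ⊕ 0xBB = 0xE2
  0xE2 ⊕ 0x21 = 0xC3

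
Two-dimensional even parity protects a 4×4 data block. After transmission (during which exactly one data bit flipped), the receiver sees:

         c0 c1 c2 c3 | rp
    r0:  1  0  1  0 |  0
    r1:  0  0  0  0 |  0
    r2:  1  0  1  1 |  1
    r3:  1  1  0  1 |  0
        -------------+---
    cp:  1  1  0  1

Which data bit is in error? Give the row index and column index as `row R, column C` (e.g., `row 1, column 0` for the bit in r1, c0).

row 3, column 3

Recompute each row's even parity and compare to rp:
  r0: data parity 0, sent rp 0 → ok
  r1: data parity 0, sent rp 0 → ok
  r2: data parity 1, sent rp 1 → ok
  r3: data parity 1, sent rp 0 → mismatch
Recompute each column's even parity and compare to cp:
  c0: data parity 1, sent cp 1 → ok
  c1: data parity 1, sent cp 1 → ok
  c2: data parity 0, sent cp 0 → ok
  c3: data parity 0, sent cp 1 → mismatch
Exactly one row (r3) and one column (c3) fail → the flipped bit is at their intersection.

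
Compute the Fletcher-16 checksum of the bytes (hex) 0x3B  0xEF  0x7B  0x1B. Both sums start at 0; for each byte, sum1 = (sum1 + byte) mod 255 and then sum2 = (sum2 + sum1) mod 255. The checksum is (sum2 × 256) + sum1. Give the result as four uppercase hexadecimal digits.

Running sums (mod 255):
  after byte 0 (0x3B): sum1=59, sum2=59
  after byte 1 (0xEF): sum1=43, sum2=102
  after byte 2 (0x7B): sum1=166, sum2=13
  after byte 3 (0x1B): sum1=193, sum2=206
Checksum = sum2·256 + sum1 = 206·256 + 193 = 52929 = 0xCEC1.

CEC1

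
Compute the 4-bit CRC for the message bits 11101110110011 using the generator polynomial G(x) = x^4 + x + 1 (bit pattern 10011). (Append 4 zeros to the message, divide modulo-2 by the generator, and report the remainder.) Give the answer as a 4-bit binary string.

0001

Append 4 zeros: 111011101100110000. Divide by 10011 (XOR where the leading bit is 1):
  pos 0: 11101 XOR 10011 = 01110
  pos 1: 11101 XOR 10011 = 01110
  pos 2: 11101 XOR 10011 = 01110
  pos 3: 11100 XOR 10011 = 01111
  pos 4: 11111 XOR 10011 = 01100
  pos 5: 11001 XOR 10011 = 01010
  pos 6: 10100 XOR 10011 = 00111
  pos 8: 11101 XOR 10011 = 01110
  pos 9: 11101 XOR 10011 = 01110
  pos 10: 11100 XOR 10011 = 01111
  pos 11: 11110 XOR 10011 = 01101
  pos 12: 11010 XOR 10011 = 01001
  pos 13: 10010 XOR 10011 = 00001
Remainder (last 4 bits) = 0001. This is the CRC / FCS.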